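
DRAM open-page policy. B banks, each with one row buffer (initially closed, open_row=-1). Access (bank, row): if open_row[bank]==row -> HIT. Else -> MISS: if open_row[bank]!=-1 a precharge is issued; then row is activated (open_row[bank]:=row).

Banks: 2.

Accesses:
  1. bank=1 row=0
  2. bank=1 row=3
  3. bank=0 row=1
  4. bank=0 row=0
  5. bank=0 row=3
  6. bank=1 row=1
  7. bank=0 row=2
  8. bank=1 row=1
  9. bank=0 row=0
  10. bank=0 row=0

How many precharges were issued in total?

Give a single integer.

Acc 1: bank1 row0 -> MISS (open row0); precharges=0
Acc 2: bank1 row3 -> MISS (open row3); precharges=1
Acc 3: bank0 row1 -> MISS (open row1); precharges=1
Acc 4: bank0 row0 -> MISS (open row0); precharges=2
Acc 5: bank0 row3 -> MISS (open row3); precharges=3
Acc 6: bank1 row1 -> MISS (open row1); precharges=4
Acc 7: bank0 row2 -> MISS (open row2); precharges=5
Acc 8: bank1 row1 -> HIT
Acc 9: bank0 row0 -> MISS (open row0); precharges=6
Acc 10: bank0 row0 -> HIT

Answer: 6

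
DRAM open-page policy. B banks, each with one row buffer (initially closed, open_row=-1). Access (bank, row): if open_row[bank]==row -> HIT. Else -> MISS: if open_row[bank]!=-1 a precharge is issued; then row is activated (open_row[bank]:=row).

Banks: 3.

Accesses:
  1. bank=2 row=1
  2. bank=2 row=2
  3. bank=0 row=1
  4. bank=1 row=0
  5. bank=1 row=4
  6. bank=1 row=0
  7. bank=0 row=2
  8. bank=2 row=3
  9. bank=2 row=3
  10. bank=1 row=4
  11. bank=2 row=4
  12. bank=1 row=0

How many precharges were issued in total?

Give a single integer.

Answer: 8

Derivation:
Acc 1: bank2 row1 -> MISS (open row1); precharges=0
Acc 2: bank2 row2 -> MISS (open row2); precharges=1
Acc 3: bank0 row1 -> MISS (open row1); precharges=1
Acc 4: bank1 row0 -> MISS (open row0); precharges=1
Acc 5: bank1 row4 -> MISS (open row4); precharges=2
Acc 6: bank1 row0 -> MISS (open row0); precharges=3
Acc 7: bank0 row2 -> MISS (open row2); precharges=4
Acc 8: bank2 row3 -> MISS (open row3); precharges=5
Acc 9: bank2 row3 -> HIT
Acc 10: bank1 row4 -> MISS (open row4); precharges=6
Acc 11: bank2 row4 -> MISS (open row4); precharges=7
Acc 12: bank1 row0 -> MISS (open row0); precharges=8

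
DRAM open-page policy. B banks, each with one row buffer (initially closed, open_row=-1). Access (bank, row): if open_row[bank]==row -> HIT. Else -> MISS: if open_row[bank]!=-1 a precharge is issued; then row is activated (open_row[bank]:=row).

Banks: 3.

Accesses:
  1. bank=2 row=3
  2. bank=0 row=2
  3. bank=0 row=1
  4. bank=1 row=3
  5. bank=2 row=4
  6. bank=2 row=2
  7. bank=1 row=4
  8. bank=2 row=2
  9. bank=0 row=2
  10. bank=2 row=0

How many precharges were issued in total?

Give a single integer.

Answer: 6

Derivation:
Acc 1: bank2 row3 -> MISS (open row3); precharges=0
Acc 2: bank0 row2 -> MISS (open row2); precharges=0
Acc 3: bank0 row1 -> MISS (open row1); precharges=1
Acc 4: bank1 row3 -> MISS (open row3); precharges=1
Acc 5: bank2 row4 -> MISS (open row4); precharges=2
Acc 6: bank2 row2 -> MISS (open row2); precharges=3
Acc 7: bank1 row4 -> MISS (open row4); precharges=4
Acc 8: bank2 row2 -> HIT
Acc 9: bank0 row2 -> MISS (open row2); precharges=5
Acc 10: bank2 row0 -> MISS (open row0); precharges=6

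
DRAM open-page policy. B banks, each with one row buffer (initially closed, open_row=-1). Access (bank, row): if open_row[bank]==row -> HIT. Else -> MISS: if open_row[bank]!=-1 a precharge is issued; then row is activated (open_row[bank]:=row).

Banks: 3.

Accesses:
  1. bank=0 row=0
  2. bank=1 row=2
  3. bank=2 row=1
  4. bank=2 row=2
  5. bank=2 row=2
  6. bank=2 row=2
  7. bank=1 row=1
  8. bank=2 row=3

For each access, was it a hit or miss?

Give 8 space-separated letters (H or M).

Answer: M M M M H H M M

Derivation:
Acc 1: bank0 row0 -> MISS (open row0); precharges=0
Acc 2: bank1 row2 -> MISS (open row2); precharges=0
Acc 3: bank2 row1 -> MISS (open row1); precharges=0
Acc 4: bank2 row2 -> MISS (open row2); precharges=1
Acc 5: bank2 row2 -> HIT
Acc 6: bank2 row2 -> HIT
Acc 7: bank1 row1 -> MISS (open row1); precharges=2
Acc 8: bank2 row3 -> MISS (open row3); precharges=3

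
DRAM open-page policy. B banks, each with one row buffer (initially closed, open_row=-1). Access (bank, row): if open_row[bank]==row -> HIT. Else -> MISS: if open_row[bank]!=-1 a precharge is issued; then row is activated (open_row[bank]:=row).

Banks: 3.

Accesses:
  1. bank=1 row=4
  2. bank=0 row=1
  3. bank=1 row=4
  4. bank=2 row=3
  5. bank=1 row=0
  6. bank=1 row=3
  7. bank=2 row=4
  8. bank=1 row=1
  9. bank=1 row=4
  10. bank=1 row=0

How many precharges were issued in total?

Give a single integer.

Answer: 6

Derivation:
Acc 1: bank1 row4 -> MISS (open row4); precharges=0
Acc 2: bank0 row1 -> MISS (open row1); precharges=0
Acc 3: bank1 row4 -> HIT
Acc 4: bank2 row3 -> MISS (open row3); precharges=0
Acc 5: bank1 row0 -> MISS (open row0); precharges=1
Acc 6: bank1 row3 -> MISS (open row3); precharges=2
Acc 7: bank2 row4 -> MISS (open row4); precharges=3
Acc 8: bank1 row1 -> MISS (open row1); precharges=4
Acc 9: bank1 row4 -> MISS (open row4); precharges=5
Acc 10: bank1 row0 -> MISS (open row0); precharges=6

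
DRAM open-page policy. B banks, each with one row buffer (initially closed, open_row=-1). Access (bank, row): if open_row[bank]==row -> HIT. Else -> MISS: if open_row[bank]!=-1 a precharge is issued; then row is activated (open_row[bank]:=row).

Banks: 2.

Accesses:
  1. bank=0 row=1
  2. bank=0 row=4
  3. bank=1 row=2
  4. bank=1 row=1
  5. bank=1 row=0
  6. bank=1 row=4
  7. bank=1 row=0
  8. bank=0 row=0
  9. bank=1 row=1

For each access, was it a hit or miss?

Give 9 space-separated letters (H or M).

Answer: M M M M M M M M M

Derivation:
Acc 1: bank0 row1 -> MISS (open row1); precharges=0
Acc 2: bank0 row4 -> MISS (open row4); precharges=1
Acc 3: bank1 row2 -> MISS (open row2); precharges=1
Acc 4: bank1 row1 -> MISS (open row1); precharges=2
Acc 5: bank1 row0 -> MISS (open row0); precharges=3
Acc 6: bank1 row4 -> MISS (open row4); precharges=4
Acc 7: bank1 row0 -> MISS (open row0); precharges=5
Acc 8: bank0 row0 -> MISS (open row0); precharges=6
Acc 9: bank1 row1 -> MISS (open row1); precharges=7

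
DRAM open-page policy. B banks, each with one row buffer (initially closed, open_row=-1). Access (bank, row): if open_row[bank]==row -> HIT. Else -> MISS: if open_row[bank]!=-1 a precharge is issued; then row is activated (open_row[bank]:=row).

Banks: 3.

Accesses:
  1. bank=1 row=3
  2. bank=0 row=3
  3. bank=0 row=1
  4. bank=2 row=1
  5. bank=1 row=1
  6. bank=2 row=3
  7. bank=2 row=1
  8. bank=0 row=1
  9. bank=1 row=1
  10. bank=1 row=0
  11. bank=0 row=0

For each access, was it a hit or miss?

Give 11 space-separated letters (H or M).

Answer: M M M M M M M H H M M

Derivation:
Acc 1: bank1 row3 -> MISS (open row3); precharges=0
Acc 2: bank0 row3 -> MISS (open row3); precharges=0
Acc 3: bank0 row1 -> MISS (open row1); precharges=1
Acc 4: bank2 row1 -> MISS (open row1); precharges=1
Acc 5: bank1 row1 -> MISS (open row1); precharges=2
Acc 6: bank2 row3 -> MISS (open row3); precharges=3
Acc 7: bank2 row1 -> MISS (open row1); precharges=4
Acc 8: bank0 row1 -> HIT
Acc 9: bank1 row1 -> HIT
Acc 10: bank1 row0 -> MISS (open row0); precharges=5
Acc 11: bank0 row0 -> MISS (open row0); precharges=6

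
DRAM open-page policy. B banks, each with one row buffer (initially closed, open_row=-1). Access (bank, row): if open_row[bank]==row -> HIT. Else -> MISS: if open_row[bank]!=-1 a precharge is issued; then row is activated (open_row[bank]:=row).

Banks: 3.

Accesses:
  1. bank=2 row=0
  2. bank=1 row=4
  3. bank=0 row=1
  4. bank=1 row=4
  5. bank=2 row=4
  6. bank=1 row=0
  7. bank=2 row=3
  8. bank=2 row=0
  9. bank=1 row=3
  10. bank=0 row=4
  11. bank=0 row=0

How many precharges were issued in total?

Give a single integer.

Answer: 7

Derivation:
Acc 1: bank2 row0 -> MISS (open row0); precharges=0
Acc 2: bank1 row4 -> MISS (open row4); precharges=0
Acc 3: bank0 row1 -> MISS (open row1); precharges=0
Acc 4: bank1 row4 -> HIT
Acc 5: bank2 row4 -> MISS (open row4); precharges=1
Acc 6: bank1 row0 -> MISS (open row0); precharges=2
Acc 7: bank2 row3 -> MISS (open row3); precharges=3
Acc 8: bank2 row0 -> MISS (open row0); precharges=4
Acc 9: bank1 row3 -> MISS (open row3); precharges=5
Acc 10: bank0 row4 -> MISS (open row4); precharges=6
Acc 11: bank0 row0 -> MISS (open row0); precharges=7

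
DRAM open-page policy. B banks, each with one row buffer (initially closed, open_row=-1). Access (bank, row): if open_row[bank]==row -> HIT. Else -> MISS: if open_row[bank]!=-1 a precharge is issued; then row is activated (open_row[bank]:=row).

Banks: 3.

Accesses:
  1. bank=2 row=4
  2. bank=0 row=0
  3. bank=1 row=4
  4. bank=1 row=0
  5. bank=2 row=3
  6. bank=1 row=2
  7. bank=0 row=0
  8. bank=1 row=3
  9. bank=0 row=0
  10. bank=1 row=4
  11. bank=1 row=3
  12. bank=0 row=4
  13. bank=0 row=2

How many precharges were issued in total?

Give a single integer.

Answer: 8

Derivation:
Acc 1: bank2 row4 -> MISS (open row4); precharges=0
Acc 2: bank0 row0 -> MISS (open row0); precharges=0
Acc 3: bank1 row4 -> MISS (open row4); precharges=0
Acc 4: bank1 row0 -> MISS (open row0); precharges=1
Acc 5: bank2 row3 -> MISS (open row3); precharges=2
Acc 6: bank1 row2 -> MISS (open row2); precharges=3
Acc 7: bank0 row0 -> HIT
Acc 8: bank1 row3 -> MISS (open row3); precharges=4
Acc 9: bank0 row0 -> HIT
Acc 10: bank1 row4 -> MISS (open row4); precharges=5
Acc 11: bank1 row3 -> MISS (open row3); precharges=6
Acc 12: bank0 row4 -> MISS (open row4); precharges=7
Acc 13: bank0 row2 -> MISS (open row2); precharges=8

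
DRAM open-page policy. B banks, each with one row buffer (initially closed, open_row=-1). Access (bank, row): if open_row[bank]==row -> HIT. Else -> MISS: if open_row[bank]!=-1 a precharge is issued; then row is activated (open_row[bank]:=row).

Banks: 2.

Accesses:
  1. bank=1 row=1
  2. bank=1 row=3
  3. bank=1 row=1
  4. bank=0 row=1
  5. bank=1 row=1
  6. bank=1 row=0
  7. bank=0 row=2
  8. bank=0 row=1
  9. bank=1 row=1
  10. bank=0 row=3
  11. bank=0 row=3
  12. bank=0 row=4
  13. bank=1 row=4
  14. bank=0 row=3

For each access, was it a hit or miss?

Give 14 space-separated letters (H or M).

Acc 1: bank1 row1 -> MISS (open row1); precharges=0
Acc 2: bank1 row3 -> MISS (open row3); precharges=1
Acc 3: bank1 row1 -> MISS (open row1); precharges=2
Acc 4: bank0 row1 -> MISS (open row1); precharges=2
Acc 5: bank1 row1 -> HIT
Acc 6: bank1 row0 -> MISS (open row0); precharges=3
Acc 7: bank0 row2 -> MISS (open row2); precharges=4
Acc 8: bank0 row1 -> MISS (open row1); precharges=5
Acc 9: bank1 row1 -> MISS (open row1); precharges=6
Acc 10: bank0 row3 -> MISS (open row3); precharges=7
Acc 11: bank0 row3 -> HIT
Acc 12: bank0 row4 -> MISS (open row4); precharges=8
Acc 13: bank1 row4 -> MISS (open row4); precharges=9
Acc 14: bank0 row3 -> MISS (open row3); precharges=10

Answer: M M M M H M M M M M H M M M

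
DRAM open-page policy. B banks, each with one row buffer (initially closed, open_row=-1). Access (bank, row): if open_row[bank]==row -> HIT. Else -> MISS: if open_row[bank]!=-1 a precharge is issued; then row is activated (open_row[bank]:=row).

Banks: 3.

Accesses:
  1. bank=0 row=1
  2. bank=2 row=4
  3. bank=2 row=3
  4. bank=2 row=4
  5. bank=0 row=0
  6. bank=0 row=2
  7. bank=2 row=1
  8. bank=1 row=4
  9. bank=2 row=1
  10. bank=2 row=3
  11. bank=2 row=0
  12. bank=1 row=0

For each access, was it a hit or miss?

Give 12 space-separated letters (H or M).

Acc 1: bank0 row1 -> MISS (open row1); precharges=0
Acc 2: bank2 row4 -> MISS (open row4); precharges=0
Acc 3: bank2 row3 -> MISS (open row3); precharges=1
Acc 4: bank2 row4 -> MISS (open row4); precharges=2
Acc 5: bank0 row0 -> MISS (open row0); precharges=3
Acc 6: bank0 row2 -> MISS (open row2); precharges=4
Acc 7: bank2 row1 -> MISS (open row1); precharges=5
Acc 8: bank1 row4 -> MISS (open row4); precharges=5
Acc 9: bank2 row1 -> HIT
Acc 10: bank2 row3 -> MISS (open row3); precharges=6
Acc 11: bank2 row0 -> MISS (open row0); precharges=7
Acc 12: bank1 row0 -> MISS (open row0); precharges=8

Answer: M M M M M M M M H M M M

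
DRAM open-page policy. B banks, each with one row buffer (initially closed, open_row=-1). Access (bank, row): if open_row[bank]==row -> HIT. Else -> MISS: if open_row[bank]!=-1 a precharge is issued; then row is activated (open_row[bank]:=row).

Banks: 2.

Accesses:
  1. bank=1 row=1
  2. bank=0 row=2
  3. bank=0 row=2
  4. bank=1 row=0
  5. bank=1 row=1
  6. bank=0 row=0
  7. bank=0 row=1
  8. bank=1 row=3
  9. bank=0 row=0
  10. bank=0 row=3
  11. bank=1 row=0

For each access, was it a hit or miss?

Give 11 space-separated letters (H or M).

Answer: M M H M M M M M M M M

Derivation:
Acc 1: bank1 row1 -> MISS (open row1); precharges=0
Acc 2: bank0 row2 -> MISS (open row2); precharges=0
Acc 3: bank0 row2 -> HIT
Acc 4: bank1 row0 -> MISS (open row0); precharges=1
Acc 5: bank1 row1 -> MISS (open row1); precharges=2
Acc 6: bank0 row0 -> MISS (open row0); precharges=3
Acc 7: bank0 row1 -> MISS (open row1); precharges=4
Acc 8: bank1 row3 -> MISS (open row3); precharges=5
Acc 9: bank0 row0 -> MISS (open row0); precharges=6
Acc 10: bank0 row3 -> MISS (open row3); precharges=7
Acc 11: bank1 row0 -> MISS (open row0); precharges=8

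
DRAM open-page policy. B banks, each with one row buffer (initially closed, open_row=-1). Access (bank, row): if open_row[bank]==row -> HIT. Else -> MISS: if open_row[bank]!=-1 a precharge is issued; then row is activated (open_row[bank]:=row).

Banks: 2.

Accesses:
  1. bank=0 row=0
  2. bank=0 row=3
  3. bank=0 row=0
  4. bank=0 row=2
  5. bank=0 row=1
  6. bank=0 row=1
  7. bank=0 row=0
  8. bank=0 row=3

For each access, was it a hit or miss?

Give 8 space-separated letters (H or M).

Acc 1: bank0 row0 -> MISS (open row0); precharges=0
Acc 2: bank0 row3 -> MISS (open row3); precharges=1
Acc 3: bank0 row0 -> MISS (open row0); precharges=2
Acc 4: bank0 row2 -> MISS (open row2); precharges=3
Acc 5: bank0 row1 -> MISS (open row1); precharges=4
Acc 6: bank0 row1 -> HIT
Acc 7: bank0 row0 -> MISS (open row0); precharges=5
Acc 8: bank0 row3 -> MISS (open row3); precharges=6

Answer: M M M M M H M M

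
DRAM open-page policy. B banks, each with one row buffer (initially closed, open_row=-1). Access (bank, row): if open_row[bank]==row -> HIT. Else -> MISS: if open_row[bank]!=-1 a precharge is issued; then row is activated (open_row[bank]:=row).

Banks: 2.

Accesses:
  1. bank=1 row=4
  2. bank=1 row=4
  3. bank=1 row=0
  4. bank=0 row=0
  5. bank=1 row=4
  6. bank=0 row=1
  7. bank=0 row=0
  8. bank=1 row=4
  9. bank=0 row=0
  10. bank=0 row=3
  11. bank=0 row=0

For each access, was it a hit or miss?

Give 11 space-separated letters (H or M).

Answer: M H M M M M M H H M M

Derivation:
Acc 1: bank1 row4 -> MISS (open row4); precharges=0
Acc 2: bank1 row4 -> HIT
Acc 3: bank1 row0 -> MISS (open row0); precharges=1
Acc 4: bank0 row0 -> MISS (open row0); precharges=1
Acc 5: bank1 row4 -> MISS (open row4); precharges=2
Acc 6: bank0 row1 -> MISS (open row1); precharges=3
Acc 7: bank0 row0 -> MISS (open row0); precharges=4
Acc 8: bank1 row4 -> HIT
Acc 9: bank0 row0 -> HIT
Acc 10: bank0 row3 -> MISS (open row3); precharges=5
Acc 11: bank0 row0 -> MISS (open row0); precharges=6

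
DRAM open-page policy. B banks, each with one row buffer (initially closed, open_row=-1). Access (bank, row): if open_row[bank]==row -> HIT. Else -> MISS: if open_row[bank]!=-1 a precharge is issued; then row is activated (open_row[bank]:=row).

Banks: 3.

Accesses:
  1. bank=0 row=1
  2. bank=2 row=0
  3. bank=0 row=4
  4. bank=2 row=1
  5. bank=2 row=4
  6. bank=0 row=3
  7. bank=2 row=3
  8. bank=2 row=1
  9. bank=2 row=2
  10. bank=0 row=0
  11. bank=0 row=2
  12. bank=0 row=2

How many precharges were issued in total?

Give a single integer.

Acc 1: bank0 row1 -> MISS (open row1); precharges=0
Acc 2: bank2 row0 -> MISS (open row0); precharges=0
Acc 3: bank0 row4 -> MISS (open row4); precharges=1
Acc 4: bank2 row1 -> MISS (open row1); precharges=2
Acc 5: bank2 row4 -> MISS (open row4); precharges=3
Acc 6: bank0 row3 -> MISS (open row3); precharges=4
Acc 7: bank2 row3 -> MISS (open row3); precharges=5
Acc 8: bank2 row1 -> MISS (open row1); precharges=6
Acc 9: bank2 row2 -> MISS (open row2); precharges=7
Acc 10: bank0 row0 -> MISS (open row0); precharges=8
Acc 11: bank0 row2 -> MISS (open row2); precharges=9
Acc 12: bank0 row2 -> HIT

Answer: 9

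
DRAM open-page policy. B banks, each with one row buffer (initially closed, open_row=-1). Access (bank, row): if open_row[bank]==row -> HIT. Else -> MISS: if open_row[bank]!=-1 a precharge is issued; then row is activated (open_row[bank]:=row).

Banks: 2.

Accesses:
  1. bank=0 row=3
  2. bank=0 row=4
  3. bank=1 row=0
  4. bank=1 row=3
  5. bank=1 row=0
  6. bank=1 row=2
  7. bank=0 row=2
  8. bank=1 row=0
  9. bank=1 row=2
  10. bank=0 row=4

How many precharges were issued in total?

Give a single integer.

Answer: 8

Derivation:
Acc 1: bank0 row3 -> MISS (open row3); precharges=0
Acc 2: bank0 row4 -> MISS (open row4); precharges=1
Acc 3: bank1 row0 -> MISS (open row0); precharges=1
Acc 4: bank1 row3 -> MISS (open row3); precharges=2
Acc 5: bank1 row0 -> MISS (open row0); precharges=3
Acc 6: bank1 row2 -> MISS (open row2); precharges=4
Acc 7: bank0 row2 -> MISS (open row2); precharges=5
Acc 8: bank1 row0 -> MISS (open row0); precharges=6
Acc 9: bank1 row2 -> MISS (open row2); precharges=7
Acc 10: bank0 row4 -> MISS (open row4); precharges=8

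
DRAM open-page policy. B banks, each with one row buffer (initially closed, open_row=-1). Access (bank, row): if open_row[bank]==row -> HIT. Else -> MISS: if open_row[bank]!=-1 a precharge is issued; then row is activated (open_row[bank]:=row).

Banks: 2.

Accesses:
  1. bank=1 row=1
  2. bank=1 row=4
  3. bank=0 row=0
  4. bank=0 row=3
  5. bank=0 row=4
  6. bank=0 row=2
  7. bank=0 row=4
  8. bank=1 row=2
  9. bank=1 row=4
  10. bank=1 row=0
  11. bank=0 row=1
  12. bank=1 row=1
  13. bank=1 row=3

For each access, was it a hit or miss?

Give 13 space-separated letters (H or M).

Acc 1: bank1 row1 -> MISS (open row1); precharges=0
Acc 2: bank1 row4 -> MISS (open row4); precharges=1
Acc 3: bank0 row0 -> MISS (open row0); precharges=1
Acc 4: bank0 row3 -> MISS (open row3); precharges=2
Acc 5: bank0 row4 -> MISS (open row4); precharges=3
Acc 6: bank0 row2 -> MISS (open row2); precharges=4
Acc 7: bank0 row4 -> MISS (open row4); precharges=5
Acc 8: bank1 row2 -> MISS (open row2); precharges=6
Acc 9: bank1 row4 -> MISS (open row4); precharges=7
Acc 10: bank1 row0 -> MISS (open row0); precharges=8
Acc 11: bank0 row1 -> MISS (open row1); precharges=9
Acc 12: bank1 row1 -> MISS (open row1); precharges=10
Acc 13: bank1 row3 -> MISS (open row3); precharges=11

Answer: M M M M M M M M M M M M M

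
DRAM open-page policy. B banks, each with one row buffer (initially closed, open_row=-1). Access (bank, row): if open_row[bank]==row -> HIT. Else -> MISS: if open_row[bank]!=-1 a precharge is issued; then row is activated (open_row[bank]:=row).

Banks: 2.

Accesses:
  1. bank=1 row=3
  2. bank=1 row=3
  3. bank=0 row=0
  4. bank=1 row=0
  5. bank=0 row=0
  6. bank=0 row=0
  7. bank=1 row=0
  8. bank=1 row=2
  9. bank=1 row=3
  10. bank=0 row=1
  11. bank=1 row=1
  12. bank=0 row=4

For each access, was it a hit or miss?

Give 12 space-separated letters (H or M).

Answer: M H M M H H H M M M M M

Derivation:
Acc 1: bank1 row3 -> MISS (open row3); precharges=0
Acc 2: bank1 row3 -> HIT
Acc 3: bank0 row0 -> MISS (open row0); precharges=0
Acc 4: bank1 row0 -> MISS (open row0); precharges=1
Acc 5: bank0 row0 -> HIT
Acc 6: bank0 row0 -> HIT
Acc 7: bank1 row0 -> HIT
Acc 8: bank1 row2 -> MISS (open row2); precharges=2
Acc 9: bank1 row3 -> MISS (open row3); precharges=3
Acc 10: bank0 row1 -> MISS (open row1); precharges=4
Acc 11: bank1 row1 -> MISS (open row1); precharges=5
Acc 12: bank0 row4 -> MISS (open row4); precharges=6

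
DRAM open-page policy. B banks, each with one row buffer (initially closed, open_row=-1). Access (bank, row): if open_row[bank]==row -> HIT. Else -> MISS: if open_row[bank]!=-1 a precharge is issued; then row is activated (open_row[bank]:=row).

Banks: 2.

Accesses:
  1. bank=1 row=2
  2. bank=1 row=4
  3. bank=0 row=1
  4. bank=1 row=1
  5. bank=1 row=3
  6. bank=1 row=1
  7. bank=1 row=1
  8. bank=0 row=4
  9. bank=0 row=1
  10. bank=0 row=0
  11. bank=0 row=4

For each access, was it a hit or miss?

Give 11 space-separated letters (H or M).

Acc 1: bank1 row2 -> MISS (open row2); precharges=0
Acc 2: bank1 row4 -> MISS (open row4); precharges=1
Acc 3: bank0 row1 -> MISS (open row1); precharges=1
Acc 4: bank1 row1 -> MISS (open row1); precharges=2
Acc 5: bank1 row3 -> MISS (open row3); precharges=3
Acc 6: bank1 row1 -> MISS (open row1); precharges=4
Acc 7: bank1 row1 -> HIT
Acc 8: bank0 row4 -> MISS (open row4); precharges=5
Acc 9: bank0 row1 -> MISS (open row1); precharges=6
Acc 10: bank0 row0 -> MISS (open row0); precharges=7
Acc 11: bank0 row4 -> MISS (open row4); precharges=8

Answer: M M M M M M H M M M M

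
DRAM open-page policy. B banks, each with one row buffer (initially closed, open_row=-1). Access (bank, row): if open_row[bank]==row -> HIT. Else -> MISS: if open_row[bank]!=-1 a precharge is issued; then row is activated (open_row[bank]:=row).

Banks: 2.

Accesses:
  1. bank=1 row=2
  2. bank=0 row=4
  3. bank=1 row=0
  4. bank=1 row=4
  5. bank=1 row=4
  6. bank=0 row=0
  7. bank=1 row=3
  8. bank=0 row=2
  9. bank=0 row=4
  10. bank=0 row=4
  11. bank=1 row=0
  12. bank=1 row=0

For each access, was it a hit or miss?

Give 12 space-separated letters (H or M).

Answer: M M M M H M M M M H M H

Derivation:
Acc 1: bank1 row2 -> MISS (open row2); precharges=0
Acc 2: bank0 row4 -> MISS (open row4); precharges=0
Acc 3: bank1 row0 -> MISS (open row0); precharges=1
Acc 4: bank1 row4 -> MISS (open row4); precharges=2
Acc 5: bank1 row4 -> HIT
Acc 6: bank0 row0 -> MISS (open row0); precharges=3
Acc 7: bank1 row3 -> MISS (open row3); precharges=4
Acc 8: bank0 row2 -> MISS (open row2); precharges=5
Acc 9: bank0 row4 -> MISS (open row4); precharges=6
Acc 10: bank0 row4 -> HIT
Acc 11: bank1 row0 -> MISS (open row0); precharges=7
Acc 12: bank1 row0 -> HIT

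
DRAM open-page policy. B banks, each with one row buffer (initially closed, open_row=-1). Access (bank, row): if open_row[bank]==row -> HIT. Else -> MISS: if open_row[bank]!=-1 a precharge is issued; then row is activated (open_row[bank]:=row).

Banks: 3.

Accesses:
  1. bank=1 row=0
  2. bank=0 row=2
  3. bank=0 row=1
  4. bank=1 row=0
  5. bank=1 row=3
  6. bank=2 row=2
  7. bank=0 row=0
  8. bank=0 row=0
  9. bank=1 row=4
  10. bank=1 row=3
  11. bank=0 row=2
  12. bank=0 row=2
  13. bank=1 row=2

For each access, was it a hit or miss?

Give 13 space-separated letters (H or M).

Answer: M M M H M M M H M M M H M

Derivation:
Acc 1: bank1 row0 -> MISS (open row0); precharges=0
Acc 2: bank0 row2 -> MISS (open row2); precharges=0
Acc 3: bank0 row1 -> MISS (open row1); precharges=1
Acc 4: bank1 row0 -> HIT
Acc 5: bank1 row3 -> MISS (open row3); precharges=2
Acc 6: bank2 row2 -> MISS (open row2); precharges=2
Acc 7: bank0 row0 -> MISS (open row0); precharges=3
Acc 8: bank0 row0 -> HIT
Acc 9: bank1 row4 -> MISS (open row4); precharges=4
Acc 10: bank1 row3 -> MISS (open row3); precharges=5
Acc 11: bank0 row2 -> MISS (open row2); precharges=6
Acc 12: bank0 row2 -> HIT
Acc 13: bank1 row2 -> MISS (open row2); precharges=7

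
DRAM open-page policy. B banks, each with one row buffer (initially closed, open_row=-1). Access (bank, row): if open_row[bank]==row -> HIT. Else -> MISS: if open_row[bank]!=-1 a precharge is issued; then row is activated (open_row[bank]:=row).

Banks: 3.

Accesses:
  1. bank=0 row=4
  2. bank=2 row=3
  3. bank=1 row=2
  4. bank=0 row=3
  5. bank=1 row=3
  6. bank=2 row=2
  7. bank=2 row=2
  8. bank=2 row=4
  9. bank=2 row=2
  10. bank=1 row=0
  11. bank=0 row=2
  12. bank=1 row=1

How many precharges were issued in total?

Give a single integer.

Answer: 8

Derivation:
Acc 1: bank0 row4 -> MISS (open row4); precharges=0
Acc 2: bank2 row3 -> MISS (open row3); precharges=0
Acc 3: bank1 row2 -> MISS (open row2); precharges=0
Acc 4: bank0 row3 -> MISS (open row3); precharges=1
Acc 5: bank1 row3 -> MISS (open row3); precharges=2
Acc 6: bank2 row2 -> MISS (open row2); precharges=3
Acc 7: bank2 row2 -> HIT
Acc 8: bank2 row4 -> MISS (open row4); precharges=4
Acc 9: bank2 row2 -> MISS (open row2); precharges=5
Acc 10: bank1 row0 -> MISS (open row0); precharges=6
Acc 11: bank0 row2 -> MISS (open row2); precharges=7
Acc 12: bank1 row1 -> MISS (open row1); precharges=8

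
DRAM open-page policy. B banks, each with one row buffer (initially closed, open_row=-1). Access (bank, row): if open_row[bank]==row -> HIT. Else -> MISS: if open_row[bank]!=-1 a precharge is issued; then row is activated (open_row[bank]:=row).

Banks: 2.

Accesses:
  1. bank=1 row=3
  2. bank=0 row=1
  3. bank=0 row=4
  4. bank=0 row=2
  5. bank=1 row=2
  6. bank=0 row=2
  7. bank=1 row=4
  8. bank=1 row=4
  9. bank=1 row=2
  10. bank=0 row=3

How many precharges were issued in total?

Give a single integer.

Answer: 6

Derivation:
Acc 1: bank1 row3 -> MISS (open row3); precharges=0
Acc 2: bank0 row1 -> MISS (open row1); precharges=0
Acc 3: bank0 row4 -> MISS (open row4); precharges=1
Acc 4: bank0 row2 -> MISS (open row2); precharges=2
Acc 5: bank1 row2 -> MISS (open row2); precharges=3
Acc 6: bank0 row2 -> HIT
Acc 7: bank1 row4 -> MISS (open row4); precharges=4
Acc 8: bank1 row4 -> HIT
Acc 9: bank1 row2 -> MISS (open row2); precharges=5
Acc 10: bank0 row3 -> MISS (open row3); precharges=6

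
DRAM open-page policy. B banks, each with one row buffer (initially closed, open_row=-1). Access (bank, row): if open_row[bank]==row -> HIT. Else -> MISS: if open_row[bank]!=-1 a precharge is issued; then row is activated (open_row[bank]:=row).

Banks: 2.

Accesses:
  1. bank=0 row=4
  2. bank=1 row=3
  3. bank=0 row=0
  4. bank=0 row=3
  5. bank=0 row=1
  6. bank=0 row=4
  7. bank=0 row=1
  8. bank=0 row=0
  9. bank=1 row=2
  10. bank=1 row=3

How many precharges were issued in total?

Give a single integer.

Answer: 8

Derivation:
Acc 1: bank0 row4 -> MISS (open row4); precharges=0
Acc 2: bank1 row3 -> MISS (open row3); precharges=0
Acc 3: bank0 row0 -> MISS (open row0); precharges=1
Acc 4: bank0 row3 -> MISS (open row3); precharges=2
Acc 5: bank0 row1 -> MISS (open row1); precharges=3
Acc 6: bank0 row4 -> MISS (open row4); precharges=4
Acc 7: bank0 row1 -> MISS (open row1); precharges=5
Acc 8: bank0 row0 -> MISS (open row0); precharges=6
Acc 9: bank1 row2 -> MISS (open row2); precharges=7
Acc 10: bank1 row3 -> MISS (open row3); precharges=8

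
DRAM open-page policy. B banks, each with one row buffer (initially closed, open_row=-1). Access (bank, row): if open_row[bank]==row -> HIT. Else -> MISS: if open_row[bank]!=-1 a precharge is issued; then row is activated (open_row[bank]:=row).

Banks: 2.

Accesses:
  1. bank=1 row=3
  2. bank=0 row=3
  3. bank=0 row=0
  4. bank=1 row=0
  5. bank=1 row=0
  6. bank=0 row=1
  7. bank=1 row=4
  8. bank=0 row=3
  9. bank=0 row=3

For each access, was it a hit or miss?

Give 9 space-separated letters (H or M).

Answer: M M M M H M M M H

Derivation:
Acc 1: bank1 row3 -> MISS (open row3); precharges=0
Acc 2: bank0 row3 -> MISS (open row3); precharges=0
Acc 3: bank0 row0 -> MISS (open row0); precharges=1
Acc 4: bank1 row0 -> MISS (open row0); precharges=2
Acc 5: bank1 row0 -> HIT
Acc 6: bank0 row1 -> MISS (open row1); precharges=3
Acc 7: bank1 row4 -> MISS (open row4); precharges=4
Acc 8: bank0 row3 -> MISS (open row3); precharges=5
Acc 9: bank0 row3 -> HIT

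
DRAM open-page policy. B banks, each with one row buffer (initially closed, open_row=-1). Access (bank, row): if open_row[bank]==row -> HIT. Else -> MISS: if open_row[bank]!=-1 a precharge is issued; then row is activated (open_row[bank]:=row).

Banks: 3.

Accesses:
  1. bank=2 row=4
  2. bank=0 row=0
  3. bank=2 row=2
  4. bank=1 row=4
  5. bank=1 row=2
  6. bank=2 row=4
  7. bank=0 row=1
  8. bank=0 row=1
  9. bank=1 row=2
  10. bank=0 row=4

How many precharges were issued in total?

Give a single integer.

Answer: 5

Derivation:
Acc 1: bank2 row4 -> MISS (open row4); precharges=0
Acc 2: bank0 row0 -> MISS (open row0); precharges=0
Acc 3: bank2 row2 -> MISS (open row2); precharges=1
Acc 4: bank1 row4 -> MISS (open row4); precharges=1
Acc 5: bank1 row2 -> MISS (open row2); precharges=2
Acc 6: bank2 row4 -> MISS (open row4); precharges=3
Acc 7: bank0 row1 -> MISS (open row1); precharges=4
Acc 8: bank0 row1 -> HIT
Acc 9: bank1 row2 -> HIT
Acc 10: bank0 row4 -> MISS (open row4); precharges=5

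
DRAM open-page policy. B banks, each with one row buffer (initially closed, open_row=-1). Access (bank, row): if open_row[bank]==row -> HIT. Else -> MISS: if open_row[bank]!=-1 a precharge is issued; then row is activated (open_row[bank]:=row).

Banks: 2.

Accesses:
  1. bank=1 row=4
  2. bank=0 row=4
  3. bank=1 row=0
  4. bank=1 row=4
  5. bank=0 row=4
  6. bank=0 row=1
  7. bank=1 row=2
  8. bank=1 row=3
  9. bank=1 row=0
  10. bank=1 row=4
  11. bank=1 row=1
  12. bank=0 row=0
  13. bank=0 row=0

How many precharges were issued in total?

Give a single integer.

Acc 1: bank1 row4 -> MISS (open row4); precharges=0
Acc 2: bank0 row4 -> MISS (open row4); precharges=0
Acc 3: bank1 row0 -> MISS (open row0); precharges=1
Acc 4: bank1 row4 -> MISS (open row4); precharges=2
Acc 5: bank0 row4 -> HIT
Acc 6: bank0 row1 -> MISS (open row1); precharges=3
Acc 7: bank1 row2 -> MISS (open row2); precharges=4
Acc 8: bank1 row3 -> MISS (open row3); precharges=5
Acc 9: bank1 row0 -> MISS (open row0); precharges=6
Acc 10: bank1 row4 -> MISS (open row4); precharges=7
Acc 11: bank1 row1 -> MISS (open row1); precharges=8
Acc 12: bank0 row0 -> MISS (open row0); precharges=9
Acc 13: bank0 row0 -> HIT

Answer: 9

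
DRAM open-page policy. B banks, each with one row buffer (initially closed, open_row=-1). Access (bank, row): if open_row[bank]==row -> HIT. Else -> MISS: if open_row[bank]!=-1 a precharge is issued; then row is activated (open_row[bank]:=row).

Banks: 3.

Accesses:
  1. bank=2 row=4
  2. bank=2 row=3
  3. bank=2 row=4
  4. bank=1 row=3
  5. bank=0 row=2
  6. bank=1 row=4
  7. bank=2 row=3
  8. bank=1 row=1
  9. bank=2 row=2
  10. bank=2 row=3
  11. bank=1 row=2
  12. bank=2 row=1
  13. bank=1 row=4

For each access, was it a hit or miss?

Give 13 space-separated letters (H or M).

Answer: M M M M M M M M M M M M M

Derivation:
Acc 1: bank2 row4 -> MISS (open row4); precharges=0
Acc 2: bank2 row3 -> MISS (open row3); precharges=1
Acc 3: bank2 row4 -> MISS (open row4); precharges=2
Acc 4: bank1 row3 -> MISS (open row3); precharges=2
Acc 5: bank0 row2 -> MISS (open row2); precharges=2
Acc 6: bank1 row4 -> MISS (open row4); precharges=3
Acc 7: bank2 row3 -> MISS (open row3); precharges=4
Acc 8: bank1 row1 -> MISS (open row1); precharges=5
Acc 9: bank2 row2 -> MISS (open row2); precharges=6
Acc 10: bank2 row3 -> MISS (open row3); precharges=7
Acc 11: bank1 row2 -> MISS (open row2); precharges=8
Acc 12: bank2 row1 -> MISS (open row1); precharges=9
Acc 13: bank1 row4 -> MISS (open row4); precharges=10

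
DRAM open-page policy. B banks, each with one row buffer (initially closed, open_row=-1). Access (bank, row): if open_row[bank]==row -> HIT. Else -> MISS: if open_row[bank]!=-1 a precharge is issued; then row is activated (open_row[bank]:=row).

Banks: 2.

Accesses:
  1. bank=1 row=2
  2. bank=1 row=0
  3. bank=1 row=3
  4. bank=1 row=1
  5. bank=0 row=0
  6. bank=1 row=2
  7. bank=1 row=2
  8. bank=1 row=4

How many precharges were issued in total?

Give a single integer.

Answer: 5

Derivation:
Acc 1: bank1 row2 -> MISS (open row2); precharges=0
Acc 2: bank1 row0 -> MISS (open row0); precharges=1
Acc 3: bank1 row3 -> MISS (open row3); precharges=2
Acc 4: bank1 row1 -> MISS (open row1); precharges=3
Acc 5: bank0 row0 -> MISS (open row0); precharges=3
Acc 6: bank1 row2 -> MISS (open row2); precharges=4
Acc 7: bank1 row2 -> HIT
Acc 8: bank1 row4 -> MISS (open row4); precharges=5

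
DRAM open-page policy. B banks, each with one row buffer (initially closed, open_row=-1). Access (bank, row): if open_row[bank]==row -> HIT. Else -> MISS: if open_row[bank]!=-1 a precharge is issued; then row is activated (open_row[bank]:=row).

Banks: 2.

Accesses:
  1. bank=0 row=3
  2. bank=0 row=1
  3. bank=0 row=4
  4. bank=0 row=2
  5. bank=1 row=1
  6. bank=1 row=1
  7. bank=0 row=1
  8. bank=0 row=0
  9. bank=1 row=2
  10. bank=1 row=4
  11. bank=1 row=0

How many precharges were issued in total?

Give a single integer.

Answer: 8

Derivation:
Acc 1: bank0 row3 -> MISS (open row3); precharges=0
Acc 2: bank0 row1 -> MISS (open row1); precharges=1
Acc 3: bank0 row4 -> MISS (open row4); precharges=2
Acc 4: bank0 row2 -> MISS (open row2); precharges=3
Acc 5: bank1 row1 -> MISS (open row1); precharges=3
Acc 6: bank1 row1 -> HIT
Acc 7: bank0 row1 -> MISS (open row1); precharges=4
Acc 8: bank0 row0 -> MISS (open row0); precharges=5
Acc 9: bank1 row2 -> MISS (open row2); precharges=6
Acc 10: bank1 row4 -> MISS (open row4); precharges=7
Acc 11: bank1 row0 -> MISS (open row0); precharges=8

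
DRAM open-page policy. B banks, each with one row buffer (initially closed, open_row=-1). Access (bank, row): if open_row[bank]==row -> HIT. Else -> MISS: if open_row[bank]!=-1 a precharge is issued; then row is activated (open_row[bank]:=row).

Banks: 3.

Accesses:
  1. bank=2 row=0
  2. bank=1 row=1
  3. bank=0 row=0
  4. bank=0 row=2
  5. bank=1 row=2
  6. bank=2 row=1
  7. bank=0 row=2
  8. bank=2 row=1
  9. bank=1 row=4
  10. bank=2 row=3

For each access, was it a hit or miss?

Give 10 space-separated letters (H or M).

Acc 1: bank2 row0 -> MISS (open row0); precharges=0
Acc 2: bank1 row1 -> MISS (open row1); precharges=0
Acc 3: bank0 row0 -> MISS (open row0); precharges=0
Acc 4: bank0 row2 -> MISS (open row2); precharges=1
Acc 5: bank1 row2 -> MISS (open row2); precharges=2
Acc 6: bank2 row1 -> MISS (open row1); precharges=3
Acc 7: bank0 row2 -> HIT
Acc 8: bank2 row1 -> HIT
Acc 9: bank1 row4 -> MISS (open row4); precharges=4
Acc 10: bank2 row3 -> MISS (open row3); precharges=5

Answer: M M M M M M H H M M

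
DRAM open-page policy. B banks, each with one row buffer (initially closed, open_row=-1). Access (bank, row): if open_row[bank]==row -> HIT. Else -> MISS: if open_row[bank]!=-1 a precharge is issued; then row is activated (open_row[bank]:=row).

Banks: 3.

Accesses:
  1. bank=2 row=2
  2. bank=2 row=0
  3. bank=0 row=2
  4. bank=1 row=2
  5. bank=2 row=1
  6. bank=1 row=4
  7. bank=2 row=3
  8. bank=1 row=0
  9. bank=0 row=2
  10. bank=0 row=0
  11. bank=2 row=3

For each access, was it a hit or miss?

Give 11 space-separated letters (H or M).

Acc 1: bank2 row2 -> MISS (open row2); precharges=0
Acc 2: bank2 row0 -> MISS (open row0); precharges=1
Acc 3: bank0 row2 -> MISS (open row2); precharges=1
Acc 4: bank1 row2 -> MISS (open row2); precharges=1
Acc 5: bank2 row1 -> MISS (open row1); precharges=2
Acc 6: bank1 row4 -> MISS (open row4); precharges=3
Acc 7: bank2 row3 -> MISS (open row3); precharges=4
Acc 8: bank1 row0 -> MISS (open row0); precharges=5
Acc 9: bank0 row2 -> HIT
Acc 10: bank0 row0 -> MISS (open row0); precharges=6
Acc 11: bank2 row3 -> HIT

Answer: M M M M M M M M H M H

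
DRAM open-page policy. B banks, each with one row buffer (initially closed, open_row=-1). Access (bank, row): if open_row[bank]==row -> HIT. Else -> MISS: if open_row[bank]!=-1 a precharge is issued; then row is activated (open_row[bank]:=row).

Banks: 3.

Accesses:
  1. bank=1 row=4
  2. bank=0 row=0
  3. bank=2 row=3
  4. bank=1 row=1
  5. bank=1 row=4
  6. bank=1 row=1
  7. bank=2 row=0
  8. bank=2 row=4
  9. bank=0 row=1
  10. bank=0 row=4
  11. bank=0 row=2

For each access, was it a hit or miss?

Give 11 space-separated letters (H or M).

Answer: M M M M M M M M M M M

Derivation:
Acc 1: bank1 row4 -> MISS (open row4); precharges=0
Acc 2: bank0 row0 -> MISS (open row0); precharges=0
Acc 3: bank2 row3 -> MISS (open row3); precharges=0
Acc 4: bank1 row1 -> MISS (open row1); precharges=1
Acc 5: bank1 row4 -> MISS (open row4); precharges=2
Acc 6: bank1 row1 -> MISS (open row1); precharges=3
Acc 7: bank2 row0 -> MISS (open row0); precharges=4
Acc 8: bank2 row4 -> MISS (open row4); precharges=5
Acc 9: bank0 row1 -> MISS (open row1); precharges=6
Acc 10: bank0 row4 -> MISS (open row4); precharges=7
Acc 11: bank0 row2 -> MISS (open row2); precharges=8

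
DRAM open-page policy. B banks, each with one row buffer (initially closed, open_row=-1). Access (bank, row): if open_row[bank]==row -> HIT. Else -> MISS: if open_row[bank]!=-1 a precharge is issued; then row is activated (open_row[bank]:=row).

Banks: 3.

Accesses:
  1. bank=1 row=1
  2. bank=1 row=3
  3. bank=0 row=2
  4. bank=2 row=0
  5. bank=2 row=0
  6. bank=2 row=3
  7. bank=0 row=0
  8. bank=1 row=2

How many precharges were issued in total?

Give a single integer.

Acc 1: bank1 row1 -> MISS (open row1); precharges=0
Acc 2: bank1 row3 -> MISS (open row3); precharges=1
Acc 3: bank0 row2 -> MISS (open row2); precharges=1
Acc 4: bank2 row0 -> MISS (open row0); precharges=1
Acc 5: bank2 row0 -> HIT
Acc 6: bank2 row3 -> MISS (open row3); precharges=2
Acc 7: bank0 row0 -> MISS (open row0); precharges=3
Acc 8: bank1 row2 -> MISS (open row2); precharges=4

Answer: 4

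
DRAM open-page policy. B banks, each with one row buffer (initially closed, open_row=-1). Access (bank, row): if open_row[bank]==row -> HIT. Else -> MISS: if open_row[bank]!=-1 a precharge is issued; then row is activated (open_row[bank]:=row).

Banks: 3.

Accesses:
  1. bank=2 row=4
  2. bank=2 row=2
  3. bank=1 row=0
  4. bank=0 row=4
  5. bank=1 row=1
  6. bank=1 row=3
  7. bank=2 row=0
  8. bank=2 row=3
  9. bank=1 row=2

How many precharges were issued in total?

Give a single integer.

Answer: 6

Derivation:
Acc 1: bank2 row4 -> MISS (open row4); precharges=0
Acc 2: bank2 row2 -> MISS (open row2); precharges=1
Acc 3: bank1 row0 -> MISS (open row0); precharges=1
Acc 4: bank0 row4 -> MISS (open row4); precharges=1
Acc 5: bank1 row1 -> MISS (open row1); precharges=2
Acc 6: bank1 row3 -> MISS (open row3); precharges=3
Acc 7: bank2 row0 -> MISS (open row0); precharges=4
Acc 8: bank2 row3 -> MISS (open row3); precharges=5
Acc 9: bank1 row2 -> MISS (open row2); precharges=6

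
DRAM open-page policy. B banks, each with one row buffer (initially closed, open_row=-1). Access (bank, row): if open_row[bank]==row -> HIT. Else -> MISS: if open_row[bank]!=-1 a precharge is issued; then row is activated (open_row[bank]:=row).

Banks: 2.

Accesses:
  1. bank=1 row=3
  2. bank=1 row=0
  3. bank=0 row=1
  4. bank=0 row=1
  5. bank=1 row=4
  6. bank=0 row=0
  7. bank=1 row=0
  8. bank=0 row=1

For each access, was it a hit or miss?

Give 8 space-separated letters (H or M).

Acc 1: bank1 row3 -> MISS (open row3); precharges=0
Acc 2: bank1 row0 -> MISS (open row0); precharges=1
Acc 3: bank0 row1 -> MISS (open row1); precharges=1
Acc 4: bank0 row1 -> HIT
Acc 5: bank1 row4 -> MISS (open row4); precharges=2
Acc 6: bank0 row0 -> MISS (open row0); precharges=3
Acc 7: bank1 row0 -> MISS (open row0); precharges=4
Acc 8: bank0 row1 -> MISS (open row1); precharges=5

Answer: M M M H M M M M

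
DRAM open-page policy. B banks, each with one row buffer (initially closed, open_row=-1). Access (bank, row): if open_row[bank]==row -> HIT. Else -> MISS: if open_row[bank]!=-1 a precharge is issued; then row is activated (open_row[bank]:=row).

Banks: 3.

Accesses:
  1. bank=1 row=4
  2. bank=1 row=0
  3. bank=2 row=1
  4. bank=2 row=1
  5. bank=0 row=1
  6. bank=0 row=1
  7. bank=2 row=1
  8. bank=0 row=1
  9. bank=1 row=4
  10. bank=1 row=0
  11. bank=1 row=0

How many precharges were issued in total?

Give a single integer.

Acc 1: bank1 row4 -> MISS (open row4); precharges=0
Acc 2: bank1 row0 -> MISS (open row0); precharges=1
Acc 3: bank2 row1 -> MISS (open row1); precharges=1
Acc 4: bank2 row1 -> HIT
Acc 5: bank0 row1 -> MISS (open row1); precharges=1
Acc 6: bank0 row1 -> HIT
Acc 7: bank2 row1 -> HIT
Acc 8: bank0 row1 -> HIT
Acc 9: bank1 row4 -> MISS (open row4); precharges=2
Acc 10: bank1 row0 -> MISS (open row0); precharges=3
Acc 11: bank1 row0 -> HIT

Answer: 3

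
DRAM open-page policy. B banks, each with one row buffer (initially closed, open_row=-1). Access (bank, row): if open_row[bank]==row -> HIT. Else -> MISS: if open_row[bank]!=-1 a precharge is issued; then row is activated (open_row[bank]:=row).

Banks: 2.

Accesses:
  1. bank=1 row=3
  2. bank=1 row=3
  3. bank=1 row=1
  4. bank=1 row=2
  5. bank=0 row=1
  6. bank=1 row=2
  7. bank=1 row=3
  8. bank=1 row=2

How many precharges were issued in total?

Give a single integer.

Answer: 4

Derivation:
Acc 1: bank1 row3 -> MISS (open row3); precharges=0
Acc 2: bank1 row3 -> HIT
Acc 3: bank1 row1 -> MISS (open row1); precharges=1
Acc 4: bank1 row2 -> MISS (open row2); precharges=2
Acc 5: bank0 row1 -> MISS (open row1); precharges=2
Acc 6: bank1 row2 -> HIT
Acc 7: bank1 row3 -> MISS (open row3); precharges=3
Acc 8: bank1 row2 -> MISS (open row2); precharges=4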